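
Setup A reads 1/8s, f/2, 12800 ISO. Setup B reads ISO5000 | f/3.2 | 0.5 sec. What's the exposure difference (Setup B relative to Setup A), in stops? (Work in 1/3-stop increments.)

2/3 stop darker

Aperture: f/2 → f/2.2 → f/2.5 → f/2.8 → f/3.2 — 1 1/3 stops stopped down (darker).
Shutter speed: 1/8 → 1/6 → 1/5 → 1/4 → 0.3 → 0.4 → 0.5 — 2 stops longer (brighter).
ISO: 12800 → 10000 → 8000 → 6400 → 5000 — 1 1/3 stops lower (darker).
Net: −1 1/3 +2 −1 1/3 = −2/3 stops.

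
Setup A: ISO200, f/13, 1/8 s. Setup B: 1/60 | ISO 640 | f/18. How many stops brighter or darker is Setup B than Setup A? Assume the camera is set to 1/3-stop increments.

Aperture: f/13 → f/14 → f/16 → f/18 — 1 stop smaller aperture (darker).
Shutter speed: 1/8 → 1/10 → 1/13 → 1/15 → 1/20 → 1/25 → 1/30 → 1/40 → 1/50 → 1/60 — 3 stops faster (darker).
ISO: 200 → 250 → 320 → 400 → 500 → 640 — 1 2/3 stops higher (brighter).
Net: −1 −3 +1 2/3 = −2 1/3 stops.

2 1/3 stops darker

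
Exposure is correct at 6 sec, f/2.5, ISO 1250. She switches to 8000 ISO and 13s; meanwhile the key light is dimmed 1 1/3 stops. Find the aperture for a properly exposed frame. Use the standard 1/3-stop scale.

Scene light: 1 1/3 stops darker.
ISO: 1250 → 1600 → 2000 → 2500 → 3200 → 4000 → 5000 → 6400 → 8000 — 2 2/3 stops higher (brighter).
Shutter speed: 6 → 8 → 10 → 13 — 1 stop longer (brighter).
Net so far: 2 1/3 stops brighter. Aperture: f/2.5 → f/2.8 → f/3.2 → f/3.5 → f/4 → f/4.5 → f/5 → f/5.6.

f/5.6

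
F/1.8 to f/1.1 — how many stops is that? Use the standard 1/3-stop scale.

f/1.8 → f/1.6 → f/1.4 → f/1.2 → f/1.1 — count the steps: 4 third-stops = 1 1/3 stops.

1 1/3 stops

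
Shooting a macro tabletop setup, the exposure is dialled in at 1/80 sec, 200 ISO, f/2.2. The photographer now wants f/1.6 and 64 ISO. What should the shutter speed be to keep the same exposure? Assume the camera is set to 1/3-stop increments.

1/50s

Aperture: f/2.2 → f/2 → f/1.8 → f/1.6 — 1 stop opened up (brighter).
ISO: 200 → 160 → 125 → 100 → 80 → 64 — 1 2/3 stops dropped (darker).
Net change so far: 2/3 stop darker. Offset with the shutter speed: 1/80 → 1/60 → 1/50.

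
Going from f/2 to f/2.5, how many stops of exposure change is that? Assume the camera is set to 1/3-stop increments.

f/2 → f/2.2 → f/2.5 — count the steps: 2 third-stops = 2/3 stop.

2/3 stop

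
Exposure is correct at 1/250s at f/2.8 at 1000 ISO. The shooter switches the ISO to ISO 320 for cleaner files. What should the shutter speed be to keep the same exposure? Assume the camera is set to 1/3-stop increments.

1/80s

ISO: 1000 → 800 → 640 → 500 → 400 → 320 — 1 2/3 stops lower (darker).
Need 1 2/3 stops brighter from the shutter speed: 1/250 → 1/200 → 1/160 → 1/125 → 1/100 → 1/80.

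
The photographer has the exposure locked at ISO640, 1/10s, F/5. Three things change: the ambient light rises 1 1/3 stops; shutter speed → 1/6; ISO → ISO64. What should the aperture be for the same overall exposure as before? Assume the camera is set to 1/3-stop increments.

Scene light: 1 1/3 stops brighter.
Shutter speed: 1/10 → 1/8 → 1/6 — 2/3 stop slower (brighter).
ISO: 640 → 500 → 400 → 320 → 250 → 200 → 160 → 125 → 100 → 80 → 64 — 3 1/3 stops dropped (darker).
Net so far: 1 1/3 stops darker. Aperture: f/5 → f/4.5 → f/4 → f/3.5 → f/3.2.

f/3.2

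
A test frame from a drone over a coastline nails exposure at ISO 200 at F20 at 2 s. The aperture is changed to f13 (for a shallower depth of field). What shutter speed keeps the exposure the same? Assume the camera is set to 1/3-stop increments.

Aperture: f/20 → f/18 → f/16 → f/14 → f/13 — 1 1/3 stops opened up (brighter).
Need 1 1/3 stops darker from the shutter speed: 2 → 1.6 → 1.3 → 1 → 0.8.

0.8 s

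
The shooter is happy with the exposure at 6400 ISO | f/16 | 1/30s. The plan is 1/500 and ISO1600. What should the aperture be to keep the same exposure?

Shutter speed: 1/30 → 1/60 → 1/125 → 1/250 → 1/500 — 4 stops shorter (darker).
ISO: 6400 → 3200 → 1600 — 2 stops lower (darker).
Net change so far: 6 stops darker. Offset with the aperture: f/16 → f/11 → f/8 → f/5.6 → f/4 → f/2.8 → f/2.

f/2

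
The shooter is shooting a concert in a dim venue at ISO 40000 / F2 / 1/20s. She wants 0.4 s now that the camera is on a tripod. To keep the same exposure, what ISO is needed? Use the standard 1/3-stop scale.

Shutter speed: 1/20 → 1/15 → 1/13 → 1/10 → 1/8 → 1/6 → 1/5 → 1/4 → 0.3 → 0.4 — 3 stops slower (brighter).
Need 3 stops darker from the ISO: 40000 → 32000 → 25600 → 20000 → 16000 → 12800 → 10000 → 8000 → 6400 → 5000.

ISO 5000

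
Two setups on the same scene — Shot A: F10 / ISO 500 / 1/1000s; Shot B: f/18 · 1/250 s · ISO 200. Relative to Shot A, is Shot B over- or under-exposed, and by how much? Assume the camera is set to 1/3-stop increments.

Aperture: f/10 → f/11 → f/13 → f/14 → f/16 → f/18 — 1 2/3 stops narrower (darker).
Shutter speed: 1/1000 → 1/800 → 1/640 → 1/500 → 1/400 → 1/320 → 1/250 — 2 stops slower (brighter).
ISO: 500 → 400 → 320 → 250 → 200 — 1 1/3 stops dropped (darker).
Net: −1 2/3 +2 −1 1/3 = −1 stop.

1 stop darker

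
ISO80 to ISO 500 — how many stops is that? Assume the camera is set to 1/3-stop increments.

2 2/3 stops

80 → 100 → 125 → 160 → 200 → 250 → 320 → 400 → 500 — count the steps: 8 third-stops = 2 2/3 stops.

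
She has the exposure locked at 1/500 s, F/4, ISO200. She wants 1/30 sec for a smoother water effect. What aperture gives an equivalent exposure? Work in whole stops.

f/16

Shutter speed: 1/500 → 1/250 → 1/125 → 1/60 → 1/30 — 4 stops longer (brighter).
Need 4 stops darker from the aperture: f/4 → f/5.6 → f/8 → f/11 → f/16.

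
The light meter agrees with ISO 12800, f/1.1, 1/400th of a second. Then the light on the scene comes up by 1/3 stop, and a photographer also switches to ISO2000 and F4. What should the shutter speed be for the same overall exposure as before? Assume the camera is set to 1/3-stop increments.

1/6s

Scene light: 1/3 stop brighter.
ISO: 12800 → 10000 → 8000 → 6400 → 5000 → 4000 → 3200 → 2500 → 2000 — 2 2/3 stops dropped (darker).
Aperture: f/1.1 → f/1.2 → f/1.4 → f/1.6 → f/1.8 → f/2 → f/2.2 → f/2.5 → f/2.8 → f/3.2 → f/3.5 → f/4 — 3 2/3 stops smaller aperture (darker).
Net so far: 6 stops darker. Shutter speed: 1/400 → 1/320 → 1/250 → 1/200 → 1/160 → 1/125 → 1/100 → 1/80 → 1/60 → 1/50 → 1/40 → 1/30 → 1/25 → 1/20 → 1/15 → 1/13 → 1/10 → 1/8 → 1/6.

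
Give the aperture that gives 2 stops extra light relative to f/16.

f/8

Aperture: f/16 → f/11 → f/8 — 2 stops opened up (brighter).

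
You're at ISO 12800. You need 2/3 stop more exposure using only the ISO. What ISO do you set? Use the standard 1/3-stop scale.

ISO 20000

ISO: 12800 → 16000 → 20000 — 2/3 stop raised (brighter).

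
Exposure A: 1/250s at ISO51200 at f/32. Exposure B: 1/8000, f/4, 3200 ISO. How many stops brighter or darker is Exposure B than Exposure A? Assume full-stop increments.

3 stops darker

Aperture: f/32 → f/22 → f/16 → f/11 → f/8 → f/5.6 → f/4 — 6 stops opened up (brighter).
Shutter speed: 1/250 → 1/500 → 1/1000 → 1/2000 → 1/4000 → 1/8000 — 5 stops shorter (darker).
ISO: 51200 → 25600 → 12800 → 6400 → 3200 — 4 stops dropped (darker).
Net: +6 −5 −4 = −3 stops.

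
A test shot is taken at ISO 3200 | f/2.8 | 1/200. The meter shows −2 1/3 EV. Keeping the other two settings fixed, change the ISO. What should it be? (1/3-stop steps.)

Underexposed by 2 1/3 stops → need 2 1/3 stops brighter.
ISO: 3200 → 4000 → 5000 → 6400 → 8000 → 10000 → 12800 → 16000.

ISO 16000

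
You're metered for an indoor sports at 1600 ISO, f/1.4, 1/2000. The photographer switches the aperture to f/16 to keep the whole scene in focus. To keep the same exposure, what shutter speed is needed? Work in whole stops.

1/15s

Aperture: f/1.4 → f/2 → f/2.8 → f/4 → f/5.6 → f/8 → f/11 → f/16 — 7 stops smaller aperture (darker).
Need 7 stops brighter from the shutter speed: 1/2000 → 1/1000 → 1/500 → 1/250 → 1/125 → 1/60 → 1/30 → 1/15.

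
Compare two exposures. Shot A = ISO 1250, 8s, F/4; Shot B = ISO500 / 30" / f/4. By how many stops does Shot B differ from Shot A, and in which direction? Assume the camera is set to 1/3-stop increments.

Aperture: unchanged.
Shutter speed: 8 → 10 → 13 → 15 → 20 → 25 → 30 — 2 stops slower (brighter).
ISO: 1250 → 1000 → 800 → 640 → 500 — 1 1/3 stops dropped (darker).
Net: +2 −1 1/3 = +2/3 stops.

2/3 stop brighter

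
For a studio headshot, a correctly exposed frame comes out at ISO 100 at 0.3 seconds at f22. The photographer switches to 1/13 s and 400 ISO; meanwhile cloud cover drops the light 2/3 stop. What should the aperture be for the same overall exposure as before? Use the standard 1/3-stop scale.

f/18

Scene light: 2/3 stop darker.
Shutter speed: 0.3 → 1/4 → 1/5 → 1/6 → 1/8 → 1/10 → 1/13 — 2 stops shorter (darker).
ISO: 100 → 125 → 160 → 200 → 250 → 320 → 400 — 2 stops raised (brighter).
Net so far: 2/3 stop darker. Aperture: f/22 → f/20 → f/18.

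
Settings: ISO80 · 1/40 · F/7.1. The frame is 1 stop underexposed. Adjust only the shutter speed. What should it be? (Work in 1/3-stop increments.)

Underexposed by 1 stop → need 1 stop brighter.
Shutter speed: 1/40 → 1/30 → 1/25 → 1/20.

1/20s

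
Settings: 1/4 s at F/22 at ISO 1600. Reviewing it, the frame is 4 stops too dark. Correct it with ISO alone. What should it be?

Underexposed by 4 stops → need 4 stops brighter.
ISO: 1600 → 3200 → 6400 → 12800 → 25600.

ISO 25600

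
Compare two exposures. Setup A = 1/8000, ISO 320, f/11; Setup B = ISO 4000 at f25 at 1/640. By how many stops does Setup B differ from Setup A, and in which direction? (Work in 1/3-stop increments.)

Aperture: f/11 → f/13 → f/14 → f/16 → f/18 → f/20 → f/22 → f/25 — 2 1/3 stops stopped down (darker).
Shutter speed: 1/8000 → 1/6400 → 1/5000 → 1/4000 → 1/3200 → 1/2500 → 1/2000 → 1/1600 → 1/1250 → 1/1000 → 1/800 → 1/640 — 3 2/3 stops longer (brighter).
ISO: 320 → 400 → 500 → 640 → 800 → 1000 → 1250 → 1600 → 2000 → 2500 → 3200 → 4000 — 3 2/3 stops higher (brighter).
Net: −2 1/3 +3 2/3 +3 2/3 = +5 stops.

5 stops brighter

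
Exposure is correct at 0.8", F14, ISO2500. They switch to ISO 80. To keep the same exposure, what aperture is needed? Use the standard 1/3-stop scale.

f/2.5

ISO: 2500 → 2000 → 1600 → 1250 → 1000 → 800 → 640 → 500 → 400 → 320 → 250 → 200 → 160 → 125 → 100 → 80 — 5 stops lower (darker).
Need 5 stops brighter from the aperture: f/14 → f/13 → f/11 → f/10 → f/9 → f/8 → f/7.1 → f/6.3 → f/5.6 → f/5 → f/4.5 → f/4 → f/3.5 → f/3.2 → f/2.8 → f/2.5.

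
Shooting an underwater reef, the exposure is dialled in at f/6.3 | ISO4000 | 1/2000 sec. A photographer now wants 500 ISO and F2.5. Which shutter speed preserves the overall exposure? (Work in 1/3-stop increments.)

ISO: 4000 → 3200 → 2500 → 2000 → 1600 → 1250 → 1000 → 800 → 640 → 500 — 3 stops dropped (darker).
Aperture: f/6.3 → f/5.6 → f/5 → f/4.5 → f/4 → f/3.5 → f/3.2 → f/2.8 → f/2.5 — 2 2/3 stops larger aperture (brighter).
Net change so far: 1/3 stop darker. Offset with the shutter speed: 1/2000 → 1/1600.

1/1600s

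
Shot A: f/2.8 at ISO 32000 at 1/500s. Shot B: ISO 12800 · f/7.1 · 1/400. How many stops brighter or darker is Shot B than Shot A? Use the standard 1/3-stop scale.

3 2/3 stops darker

Aperture: f/2.8 → f/3.2 → f/3.5 → f/4 → f/4.5 → f/5 → f/5.6 → f/6.3 → f/7.1 — 2 2/3 stops narrower (darker).
Shutter speed: 1/500 → 1/400 — 1/3 stop slower (brighter).
ISO: 32000 → 25600 → 20000 → 16000 → 12800 — 1 1/3 stops dropped (darker).
Net: −2 2/3 +1/3 −1 1/3 = −3 2/3 stops.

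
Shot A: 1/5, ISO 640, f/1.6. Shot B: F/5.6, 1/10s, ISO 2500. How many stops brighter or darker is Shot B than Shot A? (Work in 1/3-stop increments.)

2 2/3 stops darker

Aperture: f/1.6 → f/1.8 → f/2 → f/2.2 → f/2.5 → f/2.8 → f/3.2 → f/3.5 → f/4 → f/4.5 → f/5 → f/5.6 — 3 2/3 stops stopped down (darker).
Shutter speed: 1/5 → 1/6 → 1/8 → 1/10 — 1 stop faster (darker).
ISO: 640 → 800 → 1000 → 1250 → 1600 → 2000 → 2500 — 2 stops higher (brighter).
Net: −3 2/3 −1 +2 = −2 2/3 stops.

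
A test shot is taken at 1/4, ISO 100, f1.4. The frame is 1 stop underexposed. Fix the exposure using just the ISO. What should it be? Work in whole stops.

Underexposed by 1 stop → need 1 stop brighter.
ISO: 100 → 200.

ISO 200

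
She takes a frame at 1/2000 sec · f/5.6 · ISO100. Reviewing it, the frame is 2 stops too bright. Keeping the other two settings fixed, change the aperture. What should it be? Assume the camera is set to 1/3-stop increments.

Overexposed by 2 stops → need 2 stops darker.
Aperture: f/5.6 → f/6.3 → f/7.1 → f/8 → f/9 → f/10 → f/11.

f/11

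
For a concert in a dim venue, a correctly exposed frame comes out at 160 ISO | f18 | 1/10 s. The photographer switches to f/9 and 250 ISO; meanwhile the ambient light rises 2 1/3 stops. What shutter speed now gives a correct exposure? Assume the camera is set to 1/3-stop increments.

Scene light: 2 1/3 stops brighter.
Aperture: f/18 → f/16 → f/14 → f/13 → f/11 → f/10 → f/9 — 2 stops opened up (brighter).
ISO: 160 → 200 → 250 — 2/3 stop higher (brighter).
Net so far: 5 stops brighter. Shutter speed: 1/10 → 1/13 → 1/15 → 1/20 → 1/25 → 1/30 → 1/40 → 1/50 → 1/60 → 1/80 → 1/100 → 1/125 → 1/160 → 1/200 → 1/250 → 1/320.

1/320s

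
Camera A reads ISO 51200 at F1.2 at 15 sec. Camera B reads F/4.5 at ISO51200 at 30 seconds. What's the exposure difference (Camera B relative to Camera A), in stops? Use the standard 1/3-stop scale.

2 2/3 stops darker

Aperture: f/1.2 → f/1.4 → f/1.6 → f/1.8 → f/2 → f/2.2 → f/2.5 → f/2.8 → f/3.2 → f/3.5 → f/4 → f/4.5 — 3 2/3 stops smaller aperture (darker).
Shutter speed: 15 → 20 → 25 → 30 — 1 stop longer (brighter).
ISO: unchanged.
Net: −3 2/3 +1 = −2 2/3 stops.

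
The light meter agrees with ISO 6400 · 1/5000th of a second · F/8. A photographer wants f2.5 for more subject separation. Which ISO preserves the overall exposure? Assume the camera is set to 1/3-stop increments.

ISO 640

Aperture: f/8 → f/7.1 → f/6.3 → f/5.6 → f/5 → f/4.5 → f/4 → f/3.5 → f/3.2 → f/2.8 → f/2.5 — 3 1/3 stops larger aperture (brighter).
Need 3 1/3 stops darker from the ISO: 6400 → 5000 → 4000 → 3200 → 2500 → 2000 → 1600 → 1250 → 1000 → 800 → 640.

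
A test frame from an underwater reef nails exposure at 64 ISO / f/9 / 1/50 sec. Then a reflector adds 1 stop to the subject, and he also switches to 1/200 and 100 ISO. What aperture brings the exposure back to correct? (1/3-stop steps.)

Scene light: 1 stop brighter.
Shutter speed: 1/50 → 1/60 → 1/80 → 1/100 → 1/125 → 1/160 → 1/200 — 2 stops shorter (darker).
ISO: 64 → 80 → 100 — 2/3 stop raised (brighter).
Net so far: 1/3 stop darker. Aperture: f/9 → f/8.

f/8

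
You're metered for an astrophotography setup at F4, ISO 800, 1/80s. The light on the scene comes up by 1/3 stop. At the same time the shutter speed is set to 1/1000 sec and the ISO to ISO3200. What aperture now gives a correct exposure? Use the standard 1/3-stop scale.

f/2.5

Scene light: 1/3 stop brighter.
Shutter speed: 1/80 → 1/100 → 1/125 → 1/160 → 1/200 → 1/250 → 1/320 → 1/400 → 1/500 → 1/640 → 1/800 → 1/1000 — 3 2/3 stops faster (darker).
ISO: 800 → 1000 → 1250 → 1600 → 2000 → 2500 → 3200 — 2 stops higher (brighter).
Net so far: 1 1/3 stops darker. Aperture: f/4 → f/3.5 → f/3.2 → f/2.8 → f/2.5.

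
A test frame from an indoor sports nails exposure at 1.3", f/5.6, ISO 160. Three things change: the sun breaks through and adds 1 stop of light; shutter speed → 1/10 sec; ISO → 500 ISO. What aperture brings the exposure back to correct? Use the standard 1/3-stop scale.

f/4

Scene light: 1 stop brighter.
Shutter speed: 1.3 → 1 → 0.8 → 0.6 → 0.5 → 0.4 → 0.3 → 1/4 → 1/5 → 1/6 → 1/8 → 1/10 — 3 2/3 stops faster (darker).
ISO: 160 → 200 → 250 → 320 → 400 → 500 — 1 2/3 stops higher (brighter).
Net so far: 1 stop darker. Aperture: f/5.6 → f/5 → f/4.5 → f/4.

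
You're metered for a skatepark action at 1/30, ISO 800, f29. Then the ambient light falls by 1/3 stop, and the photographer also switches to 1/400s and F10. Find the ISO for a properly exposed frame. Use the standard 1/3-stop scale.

ISO 1600

Scene light: 1/3 stop darker.
Shutter speed: 1/30 → 1/40 → 1/50 → 1/60 → 1/80 → 1/100 → 1/125 → 1/160 → 1/200 → 1/250 → 1/320 → 1/400 — 3 2/3 stops shorter (darker).
Aperture: f/29 → f/25 → f/22 → f/20 → f/18 → f/16 → f/14 → f/13 → f/11 → f/10 — 3 stops wider (brighter).
Net so far: 1 stop darker. ISO: 800 → 1000 → 1250 → 1600.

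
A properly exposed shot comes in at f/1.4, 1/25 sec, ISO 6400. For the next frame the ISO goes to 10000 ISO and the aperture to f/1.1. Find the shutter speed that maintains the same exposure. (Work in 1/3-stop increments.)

ISO: 6400 → 8000 → 10000 — 2/3 stop higher (brighter).
Aperture: f/1.4 → f/1.2 → f/1.1 — 2/3 stop opened up (brighter).
Net change so far: 1 1/3 stops brighter. Offset with the shutter speed: 1/25 → 1/30 → 1/40 → 1/50 → 1/60.

1/60s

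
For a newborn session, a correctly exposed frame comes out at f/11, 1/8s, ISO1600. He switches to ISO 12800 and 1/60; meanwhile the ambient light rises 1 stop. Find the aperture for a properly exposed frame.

f/16

Scene light: 1 stop brighter.
ISO: 1600 → 3200 → 6400 → 12800 — 3 stops raised (brighter).
Shutter speed: 1/8 → 1/15 → 1/30 → 1/60 — 3 stops faster (darker).
Net so far: 1 stop brighter. Aperture: f/11 → f/16.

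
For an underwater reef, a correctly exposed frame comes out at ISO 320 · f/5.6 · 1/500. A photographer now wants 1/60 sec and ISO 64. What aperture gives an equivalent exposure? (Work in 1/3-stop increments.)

Shutter speed: 1/500 → 1/400 → 1/320 → 1/250 → 1/200 → 1/160 → 1/125 → 1/100 → 1/80 → 1/60 — 3 stops longer (brighter).
ISO: 320 → 250 → 200 → 160 → 125 → 100 → 80 → 64 — 2 1/3 stops lower (darker).
Net change so far: 2/3 stop brighter. Offset with the aperture: f/5.6 → f/6.3 → f/7.1.

f/7.1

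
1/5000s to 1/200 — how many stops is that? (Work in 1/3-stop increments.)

1/5000 → 1/4000 → 1/3200 → 1/2500 → 1/2000 → 1/1600 → 1/1250 → 1/1000 → 1/800 → 1/640 → 1/500 → 1/400 → 1/320 → 1/250 → 1/200 — count the steps: 14 third-stops = 4 2/3 stops.

4 2/3 stops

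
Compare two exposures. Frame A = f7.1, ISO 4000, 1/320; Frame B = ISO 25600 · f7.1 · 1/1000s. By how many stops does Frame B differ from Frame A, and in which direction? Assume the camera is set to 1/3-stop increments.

Aperture: unchanged.
Shutter speed: 1/320 → 1/400 → 1/500 → 1/640 → 1/800 → 1/1000 — 1 2/3 stops shorter (darker).
ISO: 4000 → 5000 → 6400 → 8000 → 10000 → 12800 → 16000 → 20000 → 25600 — 2 2/3 stops raised (brighter).
Net: −1 2/3 +2 2/3 = +1 stop.

1 stop brighter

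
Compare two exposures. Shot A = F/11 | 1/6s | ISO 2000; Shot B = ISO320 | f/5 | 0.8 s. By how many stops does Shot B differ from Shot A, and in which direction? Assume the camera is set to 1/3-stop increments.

2 stops brighter

Aperture: f/11 → f/10 → f/9 → f/8 → f/7.1 → f/6.3 → f/5.6 → f/5 — 2 1/3 stops wider (brighter).
Shutter speed: 1/6 → 1/5 → 1/4 → 0.3 → 0.4 → 0.5 → 0.6 → 0.8 — 2 1/3 stops longer (brighter).
ISO: 2000 → 1600 → 1250 → 1000 → 800 → 640 → 500 → 400 → 320 — 2 2/3 stops dropped (darker).
Net: +2 1/3 +2 1/3 −2 2/3 = +2 stops.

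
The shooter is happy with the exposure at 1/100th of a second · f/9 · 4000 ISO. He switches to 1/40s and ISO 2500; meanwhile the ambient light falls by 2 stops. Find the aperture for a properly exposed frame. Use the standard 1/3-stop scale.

Scene light: 2 stops darker.
Shutter speed: 1/100 → 1/80 → 1/60 → 1/50 → 1/40 — 1 1/3 stops slower (brighter).
ISO: 4000 → 3200 → 2500 — 2/3 stop lower (darker).
Net so far: 1 1/3 stops darker. Aperture: f/9 → f/8 → f/7.1 → f/6.3 → f/5.6.

f/5.6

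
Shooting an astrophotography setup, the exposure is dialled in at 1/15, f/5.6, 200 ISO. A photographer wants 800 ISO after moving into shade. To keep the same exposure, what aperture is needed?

ISO: 200 → 400 → 800 — 2 stops higher (brighter).
Need 2 stops darker from the aperture: f/5.6 → f/8 → f/11.

f/11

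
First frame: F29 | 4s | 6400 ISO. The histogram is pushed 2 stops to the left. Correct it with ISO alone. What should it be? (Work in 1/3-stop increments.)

ISO 25600

Underexposed by 2 stops → need 2 stops brighter.
ISO: 6400 → 8000 → 10000 → 12800 → 16000 → 20000 → 25600.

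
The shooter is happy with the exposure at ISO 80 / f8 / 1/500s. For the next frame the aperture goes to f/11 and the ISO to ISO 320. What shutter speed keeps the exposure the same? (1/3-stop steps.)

Aperture: f/8 → f/9 → f/10 → f/11 — 1 stop narrower (darker).
ISO: 80 → 100 → 125 → 160 → 200 → 250 → 320 — 2 stops higher (brighter).
Net change so far: 1 stop brighter. Offset with the shutter speed: 1/500 → 1/640 → 1/800 → 1/1000.

1/1000s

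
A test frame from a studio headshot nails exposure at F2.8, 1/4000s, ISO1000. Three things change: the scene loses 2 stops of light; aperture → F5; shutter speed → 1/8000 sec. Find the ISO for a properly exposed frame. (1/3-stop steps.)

ISO 25600

Scene light: 2 stops darker.
Aperture: f/2.8 → f/3.2 → f/3.5 → f/4 → f/4.5 → f/5 — 1 2/3 stops stopped down (darker).
Shutter speed: 1/4000 → 1/5000 → 1/6400 → 1/8000 — 1 stop faster (darker).
Net so far: 4 2/3 stops darker. ISO: 1000 → 1250 → 1600 → 2000 → 2500 → 3200 → 4000 → 5000 → 6400 → 8000 → 10000 → 12800 → 16000 → 20000 → 25600.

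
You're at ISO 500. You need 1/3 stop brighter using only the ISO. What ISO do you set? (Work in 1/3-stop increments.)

ISO 640

ISO: 500 → 640 — 1/3 stop raised (brighter).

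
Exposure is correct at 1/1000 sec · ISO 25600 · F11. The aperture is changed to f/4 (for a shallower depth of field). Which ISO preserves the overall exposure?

Aperture: f/11 → f/8 → f/5.6 → f/4 — 3 stops larger aperture (brighter).
Need 3 stops darker from the ISO: 25600 → 12800 → 6400 → 3200.

ISO 3200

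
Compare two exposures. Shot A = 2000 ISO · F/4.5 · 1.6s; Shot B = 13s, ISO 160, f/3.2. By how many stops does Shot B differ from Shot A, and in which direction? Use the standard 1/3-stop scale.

1/3 stop brighter

Aperture: f/4.5 → f/4 → f/3.5 → f/3.2 — 1 stop opened up (brighter).
Shutter speed: 1.6 → 2 → 2.5 → 3.2 → 4 → 5 → 6 → 8 → 10 → 13 — 3 stops longer (brighter).
ISO: 2000 → 1600 → 1250 → 1000 → 800 → 640 → 500 → 400 → 320 → 250 → 200 → 160 — 3 2/3 stops dropped (darker).
Net: +1 +3 −3 2/3 = +1/3 stops.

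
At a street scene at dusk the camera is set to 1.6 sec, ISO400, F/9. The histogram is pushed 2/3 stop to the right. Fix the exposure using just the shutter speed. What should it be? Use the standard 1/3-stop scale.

Overexposed by 2/3 stop → need 2/3 stop darker.
Shutter speed: 1.6 → 1.3 → 1.

1 s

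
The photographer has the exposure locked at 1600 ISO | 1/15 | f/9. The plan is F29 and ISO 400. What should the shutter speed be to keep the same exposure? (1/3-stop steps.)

2.5 s

Aperture: f/9 → f/10 → f/11 → f/13 → f/14 → f/16 → f/18 → f/20 → f/22 → f/25 → f/29 — 3 1/3 stops narrower (darker).
ISO: 1600 → 1250 → 1000 → 800 → 640 → 500 → 400 — 2 stops dropped (darker).
Net change so far: 5 1/3 stops darker. Offset with the shutter speed: 1/15 → 1/13 → 1/10 → 1/8 → 1/6 → 1/5 → 1/4 → 0.3 → 0.4 → 0.5 → 0.6 → 0.8 → 1 → 1.3 → 1.6 → 2 → 2.5.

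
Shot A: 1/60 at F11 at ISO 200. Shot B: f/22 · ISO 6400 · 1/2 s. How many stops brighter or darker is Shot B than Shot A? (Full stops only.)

Aperture: f/11 → f/16 → f/22 — 2 stops smaller aperture (darker).
Shutter speed: 1/60 → 1/30 → 1/15 → 1/8 → 1/4 → 1/2 — 5 stops slower (brighter).
ISO: 200 → 400 → 800 → 1600 → 3200 → 6400 — 5 stops raised (brighter).
Net: −2 +5 +5 = +8 stops.

8 stops brighter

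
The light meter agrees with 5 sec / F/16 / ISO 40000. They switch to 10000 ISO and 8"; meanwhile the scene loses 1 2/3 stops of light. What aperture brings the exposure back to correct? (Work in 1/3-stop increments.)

Scene light: 1 2/3 stops darker.
ISO: 40000 → 32000 → 25600 → 20000 → 16000 → 12800 → 10000 — 2 stops lower (darker).
Shutter speed: 5 → 6 → 8 — 2/3 stop longer (brighter).
Net so far: 3 stops darker. Aperture: f/16 → f/14 → f/13 → f/11 → f/10 → f/9 → f/8 → f/7.1 → f/6.3 → f/5.6.

f/5.6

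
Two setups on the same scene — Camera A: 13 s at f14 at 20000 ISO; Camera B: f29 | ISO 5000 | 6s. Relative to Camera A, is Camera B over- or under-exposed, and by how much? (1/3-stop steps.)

5 stops darker

Aperture: f/14 → f/16 → f/18 → f/20 → f/22 → f/25 → f/29 — 2 stops stopped down (darker).
Shutter speed: 13 → 10 → 8 → 6 — 1 stop faster (darker).
ISO: 20000 → 16000 → 12800 → 10000 → 8000 → 6400 → 5000 — 2 stops lower (darker).
Net: −2 −1 −2 = −5 stops.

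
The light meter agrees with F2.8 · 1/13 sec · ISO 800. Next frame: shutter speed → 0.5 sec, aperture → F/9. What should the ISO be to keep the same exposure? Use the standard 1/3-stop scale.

ISO 1250

Shutter speed: 1/13 → 1/10 → 1/8 → 1/6 → 1/5 → 1/4 → 0.3 → 0.4 → 0.5 — 2 2/3 stops slower (brighter).
Aperture: f/2.8 → f/3.2 → f/3.5 → f/4 → f/4.5 → f/5 → f/5.6 → f/6.3 → f/7.1 → f/8 → f/9 — 3 1/3 stops narrower (darker).
Net change so far: 2/3 stop darker. Offset with the ISO: 800 → 1000 → 1250.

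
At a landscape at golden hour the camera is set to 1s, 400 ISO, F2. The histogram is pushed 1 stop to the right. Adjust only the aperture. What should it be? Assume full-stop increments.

f/2.8

Overexposed by 1 stop → need 1 stop darker.
Aperture: f/2 → f/2.8.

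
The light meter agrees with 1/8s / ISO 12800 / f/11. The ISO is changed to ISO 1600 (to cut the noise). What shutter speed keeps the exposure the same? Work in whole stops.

ISO: 12800 → 6400 → 3200 → 1600 — 3 stops lower (darker).
Need 3 stops brighter from the shutter speed: 1/8 → 1/4 → 1/2 → 1.

1 s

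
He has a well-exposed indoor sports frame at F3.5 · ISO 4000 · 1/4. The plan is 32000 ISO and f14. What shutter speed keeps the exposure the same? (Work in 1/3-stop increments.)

ISO: 4000 → 5000 → 6400 → 8000 → 10000 → 12800 → 16000 → 20000 → 25600 → 32000 — 3 stops higher (brighter).
Aperture: f/3.5 → f/4 → f/4.5 → f/5 → f/5.6 → f/6.3 → f/7.1 → f/8 → f/9 → f/10 → f/11 → f/13 → f/14 — 4 stops narrower (darker).
Net change so far: 1 stop darker. Offset with the shutter speed: 1/4 → 0.3 → 0.4 → 0.5.

0.5 s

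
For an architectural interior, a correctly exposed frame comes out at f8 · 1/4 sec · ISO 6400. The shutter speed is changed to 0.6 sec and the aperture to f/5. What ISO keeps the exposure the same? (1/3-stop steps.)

ISO 1000

Shutter speed: 1/4 → 0.3 → 0.4 → 0.5 → 0.6 — 1 1/3 stops longer (brighter).
Aperture: f/8 → f/7.1 → f/6.3 → f/5.6 → f/5 — 1 1/3 stops opened up (brighter).
Net change so far: 2 2/3 stops brighter. Offset with the ISO: 6400 → 5000 → 4000 → 3200 → 2500 → 2000 → 1600 → 1250 → 1000.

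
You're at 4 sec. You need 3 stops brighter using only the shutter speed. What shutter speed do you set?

30 s

Shutter speed: 4 → 8 → 15 → 30 — 3 stops longer (brighter).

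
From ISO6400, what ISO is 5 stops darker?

ISO 200

ISO: 6400 → 3200 → 1600 → 800 → 400 → 200 — 5 stops dropped (darker).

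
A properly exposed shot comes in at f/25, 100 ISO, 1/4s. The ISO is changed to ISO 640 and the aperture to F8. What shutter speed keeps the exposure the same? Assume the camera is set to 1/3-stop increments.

1/250s

ISO: 100 → 125 → 160 → 200 → 250 → 320 → 400 → 500 → 640 — 2 2/3 stops raised (brighter).
Aperture: f/25 → f/22 → f/20 → f/18 → f/16 → f/14 → f/13 → f/11 → f/10 → f/9 → f/8 — 3 1/3 stops opened up (brighter).
Net change so far: 6 stops brighter. Offset with the shutter speed: 1/4 → 1/5 → 1/6 → 1/8 → 1/10 → 1/13 → 1/15 → 1/20 → 1/25 → 1/30 → 1/40 → 1/50 → 1/60 → 1/80 → 1/100 → 1/125 → 1/160 → 1/200 → 1/250.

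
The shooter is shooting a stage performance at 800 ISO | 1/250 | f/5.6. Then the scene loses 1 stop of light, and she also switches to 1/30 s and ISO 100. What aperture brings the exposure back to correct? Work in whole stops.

f/4

Scene light: 1 stop darker.
Shutter speed: 1/250 → 1/125 → 1/60 → 1/30 — 3 stops longer (brighter).
ISO: 800 → 400 → 200 → 100 — 3 stops lower (darker).
Net so far: 1 stop darker. Aperture: f/5.6 → f/4.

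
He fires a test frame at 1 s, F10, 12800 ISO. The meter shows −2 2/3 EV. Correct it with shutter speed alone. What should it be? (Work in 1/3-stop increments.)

6 s

Underexposed by 2 2/3 stops → need 2 2/3 stops brighter.
Shutter speed: 1 → 1.3 → 1.6 → 2 → 2.5 → 3.2 → 4 → 5 → 6.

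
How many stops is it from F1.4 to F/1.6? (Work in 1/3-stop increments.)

f/1.4 → f/1.6 — count the steps: 1 third-stops = 1/3 stop.

1/3 stop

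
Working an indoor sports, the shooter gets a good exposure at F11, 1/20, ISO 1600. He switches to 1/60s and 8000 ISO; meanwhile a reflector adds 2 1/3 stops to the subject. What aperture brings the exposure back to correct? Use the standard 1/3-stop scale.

Scene light: 2 1/3 stops brighter.
Shutter speed: 1/20 → 1/25 → 1/30 → 1/40 → 1/50 → 1/60 — 1 2/3 stops faster (darker).
ISO: 1600 → 2000 → 2500 → 3200 → 4000 → 5000 → 6400 → 8000 — 2 1/3 stops raised (brighter).
Net so far: 3 stops brighter. Aperture: f/11 → f/13 → f/14 → f/16 → f/18 → f/20 → f/22 → f/25 → f/29 → f/32.

f/32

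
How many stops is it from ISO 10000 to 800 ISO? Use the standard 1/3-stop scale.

3 2/3 stops

10000 → 8000 → 6400 → 5000 → 4000 → 3200 → 2500 → 2000 → 1600 → 1250 → 1000 → 800 — count the steps: 11 third-stops = 3 2/3 stops.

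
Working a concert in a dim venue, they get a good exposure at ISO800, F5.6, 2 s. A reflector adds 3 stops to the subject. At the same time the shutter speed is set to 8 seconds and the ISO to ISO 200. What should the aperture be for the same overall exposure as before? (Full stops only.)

Scene light: 3 stops brighter.
Shutter speed: 2 → 4 → 8 — 2 stops longer (brighter).
ISO: 800 → 400 → 200 — 2 stops dropped (darker).
Net so far: 3 stops brighter. Aperture: f/5.6 → f/8 → f/11 → f/16.

f/16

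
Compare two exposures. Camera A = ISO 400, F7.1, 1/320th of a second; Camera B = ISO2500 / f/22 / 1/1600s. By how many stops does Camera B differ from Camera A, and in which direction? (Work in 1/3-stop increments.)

3 stops darker

Aperture: f/7.1 → f/8 → f/9 → f/10 → f/11 → f/13 → f/14 → f/16 → f/18 → f/20 → f/22 — 3 1/3 stops narrower (darker).
Shutter speed: 1/320 → 1/400 → 1/500 → 1/640 → 1/800 → 1/1000 → 1/1250 → 1/1600 — 2 1/3 stops faster (darker).
ISO: 400 → 500 → 640 → 800 → 1000 → 1250 → 1600 → 2000 → 2500 — 2 2/3 stops raised (brighter).
Net: −3 1/3 −2 1/3 +2 2/3 = −3 stops.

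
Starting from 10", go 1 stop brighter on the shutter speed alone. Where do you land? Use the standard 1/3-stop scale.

Shutter speed: 10 → 13 → 15 → 20 — 1 stop slower (brighter).

20 s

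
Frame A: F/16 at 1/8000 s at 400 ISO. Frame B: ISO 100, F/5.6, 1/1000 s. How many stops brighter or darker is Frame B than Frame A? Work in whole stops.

4 stops brighter

Aperture: f/16 → f/11 → f/8 → f/5.6 — 3 stops opened up (brighter).
Shutter speed: 1/8000 → 1/4000 → 1/2000 → 1/1000 — 3 stops slower (brighter).
ISO: 400 → 200 → 100 — 2 stops dropped (darker).
Net: +3 +3 −2 = +4 stops.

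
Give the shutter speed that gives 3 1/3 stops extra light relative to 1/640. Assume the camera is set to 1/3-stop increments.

1/60s

Shutter speed: 1/640 → 1/500 → 1/400 → 1/320 → 1/250 → 1/200 → 1/160 → 1/125 → 1/100 → 1/80 → 1/60 — 3 1/3 stops longer (brighter).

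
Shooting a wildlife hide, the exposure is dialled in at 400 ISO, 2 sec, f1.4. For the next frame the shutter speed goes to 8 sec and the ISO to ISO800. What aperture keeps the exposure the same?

f/4

Shutter speed: 2 → 4 → 8 — 2 stops slower (brighter).
ISO: 400 → 800 — 1 stop higher (brighter).
Net change so far: 3 stops brighter. Offset with the aperture: f/1.4 → f/2 → f/2.8 → f/4.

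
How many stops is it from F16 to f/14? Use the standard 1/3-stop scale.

f/16 → f/14 — count the steps: 1 third-stops = 1/3 stop.

1/3 stop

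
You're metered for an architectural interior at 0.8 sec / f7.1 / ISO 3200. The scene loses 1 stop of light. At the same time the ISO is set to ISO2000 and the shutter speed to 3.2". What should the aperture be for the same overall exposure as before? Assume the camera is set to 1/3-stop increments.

Scene light: 1 stop darker.
ISO: 3200 → 2500 → 2000 — 2/3 stop lower (darker).
Shutter speed: 0.8 → 1 → 1.3 → 1.6 → 2 → 2.5 → 3.2 — 2 stops slower (brighter).
Net so far: 1/3 stop brighter. Aperture: f/7.1 → f/8.

f/8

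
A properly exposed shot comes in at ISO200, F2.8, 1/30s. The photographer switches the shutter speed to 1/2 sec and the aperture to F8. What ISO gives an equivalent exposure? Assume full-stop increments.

Shutter speed: 1/30 → 1/15 → 1/8 → 1/4 → 1/2 — 4 stops longer (brighter).
Aperture: f/2.8 → f/4 → f/5.6 → f/8 — 3 stops smaller aperture (darker).
Net change so far: 1 stop brighter. Offset with the ISO: 200 → 100.

ISO 100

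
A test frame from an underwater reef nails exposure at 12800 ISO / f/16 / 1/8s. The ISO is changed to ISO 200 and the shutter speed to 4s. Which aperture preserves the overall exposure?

f/11

ISO: 12800 → 6400 → 3200 → 1600 → 800 → 400 → 200 — 6 stops lower (darker).
Shutter speed: 1/8 → 1/4 → 1/2 → 1 → 2 → 4 — 5 stops slower (brighter).
Net change so far: 1 stop darker. Offset with the aperture: f/16 → f/11.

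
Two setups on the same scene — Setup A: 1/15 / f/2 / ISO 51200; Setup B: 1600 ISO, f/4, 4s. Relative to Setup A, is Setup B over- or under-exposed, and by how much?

Aperture: f/2 → f/2.8 → f/4 — 2 stops stopped down (darker).
Shutter speed: 1/15 → 1/8 → 1/4 → 1/2 → 1 → 2 → 4 — 6 stops longer (brighter).
ISO: 51200 → 25600 → 12800 → 6400 → 3200 → 1600 — 5 stops lower (darker).
Net: −2 +6 −5 = −1 stop.

1 stop darker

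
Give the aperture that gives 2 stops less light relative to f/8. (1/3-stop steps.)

f/16

Aperture: f/8 → f/9 → f/10 → f/11 → f/13 → f/14 → f/16 — 2 stops stopped down (darker).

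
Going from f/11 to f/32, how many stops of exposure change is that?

3 stops

f/11 → f/16 → f/22 → f/32 — count the steps: 3 stops.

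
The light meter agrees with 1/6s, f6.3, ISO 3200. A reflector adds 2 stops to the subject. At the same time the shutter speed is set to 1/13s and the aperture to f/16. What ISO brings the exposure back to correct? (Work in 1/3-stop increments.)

ISO 10000

Scene light: 2 stops brighter.
Shutter speed: 1/6 → 1/8 → 1/10 → 1/13 — 1 stop faster (darker).
Aperture: f/6.3 → f/7.1 → f/8 → f/9 → f/10 → f/11 → f/13 → f/14 → f/16 — 2 2/3 stops narrower (darker).
Net so far: 1 2/3 stops darker. ISO: 3200 → 4000 → 5000 → 6400 → 8000 → 10000.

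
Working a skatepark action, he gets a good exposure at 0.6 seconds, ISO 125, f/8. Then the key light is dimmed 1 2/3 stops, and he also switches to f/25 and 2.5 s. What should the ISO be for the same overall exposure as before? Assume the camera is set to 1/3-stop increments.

Scene light: 1 2/3 stops darker.
Aperture: f/8 → f/9 → f/10 → f/11 → f/13 → f/14 → f/16 → f/18 → f/20 → f/22 → f/25 — 3 1/3 stops stopped down (darker).
Shutter speed: 0.6 → 0.8 → 1 → 1.3 → 1.6 → 2 → 2.5 — 2 stops longer (brighter).
Net so far: 3 stops darker. ISO: 125 → 160 → 200 → 250 → 320 → 400 → 500 → 640 → 800 → 1000.

ISO 1000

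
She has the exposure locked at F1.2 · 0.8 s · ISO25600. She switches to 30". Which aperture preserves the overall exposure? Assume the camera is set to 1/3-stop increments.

Shutter speed: 0.8 → 1 → 1.3 → 1.6 → 2 → 2.5 → 3.2 → 4 → 5 → 6 → 8 → 10 → 13 → 15 → 20 → 25 → 30 — 5 1/3 stops slower (brighter).
Need 5 1/3 stops darker from the aperture: f/1.2 → f/1.4 → f/1.6 → f/1.8 → f/2 → f/2.2 → f/2.5 → f/2.8 → f/3.2 → f/3.5 → f/4 → f/4.5 → f/5 → f/5.6 → f/6.3 → f/7.1 → f/8.

f/8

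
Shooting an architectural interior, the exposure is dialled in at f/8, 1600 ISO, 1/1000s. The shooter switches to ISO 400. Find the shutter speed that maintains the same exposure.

1/250s

ISO: 1600 → 800 → 400 — 2 stops dropped (darker).
Need 2 stops brighter from the shutter speed: 1/1000 → 1/500 → 1/250.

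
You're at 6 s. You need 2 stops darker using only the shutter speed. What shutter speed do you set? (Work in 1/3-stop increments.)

Shutter speed: 6 → 5 → 4 → 3.2 → 2.5 → 2 → 1.6 — 2 stops shorter (darker).

1.6 s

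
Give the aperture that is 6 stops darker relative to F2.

f/16

Aperture: f/2 → f/2.8 → f/4 → f/5.6 → f/8 → f/11 → f/16 — 6 stops narrower (darker).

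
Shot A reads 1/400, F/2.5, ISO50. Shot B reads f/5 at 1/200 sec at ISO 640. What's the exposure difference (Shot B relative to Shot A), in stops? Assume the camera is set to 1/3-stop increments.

2 2/3 stops brighter

Aperture: f/2.5 → f/2.8 → f/3.2 → f/3.5 → f/4 → f/4.5 → f/5 — 2 stops smaller aperture (darker).
Shutter speed: 1/400 → 1/320 → 1/250 → 1/200 — 1 stop slower (brighter).
ISO: 50 → 64 → 80 → 100 → 125 → 160 → 200 → 250 → 320 → 400 → 500 → 640 — 3 2/3 stops raised (brighter).
Net: −2 +1 +3 2/3 = +2 2/3 stops.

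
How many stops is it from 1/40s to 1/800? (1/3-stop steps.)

4 1/3 stops

1/40 → 1/50 → 1/60 → 1/80 → 1/100 → 1/125 → 1/160 → 1/200 → 1/250 → 1/320 → 1/400 → 1/500 → 1/640 → 1/800 — count the steps: 13 third-stops = 4 1/3 stops.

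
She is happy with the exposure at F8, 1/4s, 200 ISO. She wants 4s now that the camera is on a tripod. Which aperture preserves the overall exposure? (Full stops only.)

Shutter speed: 1/4 → 1/2 → 1 → 2 → 4 — 4 stops longer (brighter).
Need 4 stops darker from the aperture: f/8 → f/11 → f/16 → f/22 → f/32.

f/32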